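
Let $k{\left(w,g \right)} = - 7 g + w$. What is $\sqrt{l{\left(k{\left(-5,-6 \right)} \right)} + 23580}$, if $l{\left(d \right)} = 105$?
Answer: $\sqrt{23685} \approx 153.9$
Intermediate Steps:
$k{\left(w,g \right)} = w - 7 g$
$\sqrt{l{\left(k{\left(-5,-6 \right)} \right)} + 23580} = \sqrt{105 + 23580} = \sqrt{23685}$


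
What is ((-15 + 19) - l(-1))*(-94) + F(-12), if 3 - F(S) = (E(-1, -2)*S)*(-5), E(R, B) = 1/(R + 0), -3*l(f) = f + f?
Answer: -751/3 ≈ -250.33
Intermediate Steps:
l(f) = -2*f/3 (l(f) = -(f + f)/3 = -2*f/3)
E(R, B) = 1/R
F(S) = 3 - 5*S (F(S) = 3 - S/(-1)*(-5) = 3 - (-S)*(-5) = 3 - 5*S)
((-15 + 19) - l(-1))*(-94) + F(-12) = ((-15 + 19) - (-2)*(-1)/3)*(-94) + (3 - 5*(-12)) = (4 - 1*2/3)*(-94) + (3 + 60) = (4 - 2/3)*(-94) + 63 = (10/3)*(-94) + 63 = -940/3 + 63 = -751/3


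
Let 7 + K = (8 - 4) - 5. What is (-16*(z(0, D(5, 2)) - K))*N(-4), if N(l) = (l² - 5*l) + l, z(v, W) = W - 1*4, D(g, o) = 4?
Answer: -4096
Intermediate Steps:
z(v, W) = -4 + W (z(v, W) = W - 4 = -4 + W)
N(l) = l² - 4*l
K = -8 (K = -7 + ((8 - 4) - 5) = -7 + (4 - 5) = -7 - 1 = -8)
(-16*(z(0, D(5, 2)) - K))*N(-4) = (-16*((-4 + 4) - 1*(-8)))*(-4*(-4 - 4)) = (-16*(0 + 8))*(-4*(-8)) = -16*8*32 = -128*32 = -4096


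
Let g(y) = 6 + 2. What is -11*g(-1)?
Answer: -88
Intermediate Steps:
g(y) = 8
-11*g(-1) = -11*8 = -88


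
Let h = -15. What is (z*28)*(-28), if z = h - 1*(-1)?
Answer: 10976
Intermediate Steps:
z = -14 (z = -15 - 1*(-1) = -15 + 1 = -14)
(z*28)*(-28) = -14*28*(-28) = -392*(-28) = 10976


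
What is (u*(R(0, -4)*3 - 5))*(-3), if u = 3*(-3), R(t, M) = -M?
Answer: 189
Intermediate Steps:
u = -9
(u*(R(0, -4)*3 - 5))*(-3) = -9*(-1*(-4)*3 - 5)*(-3) = -9*(4*3 - 5)*(-3) = -9*(12 - 5)*(-3) = -9*7*(-3) = -63*(-3) = 189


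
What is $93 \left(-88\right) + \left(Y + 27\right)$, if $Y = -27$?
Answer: $-8184$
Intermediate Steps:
$93 \left(-88\right) + \left(Y + 27\right) = 93 \left(-88\right) + \left(-27 + 27\right) = -8184 + 0 = -8184$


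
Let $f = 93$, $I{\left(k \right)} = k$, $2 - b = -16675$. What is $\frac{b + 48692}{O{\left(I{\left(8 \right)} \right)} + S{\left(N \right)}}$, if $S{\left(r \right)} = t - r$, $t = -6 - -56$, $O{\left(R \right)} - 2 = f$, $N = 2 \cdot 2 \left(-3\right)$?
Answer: $\frac{65369}{157} \approx 416.36$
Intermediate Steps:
$b = 16677$ ($b = 2 - -16675 = 2 + 16675 = 16677$)
$N = -12$ ($N = 4 \left(-3\right) = -12$)
$O{\left(R \right)} = 95$ ($O{\left(R \right)} = 2 + 93 = 95$)
$t = 50$ ($t = -6 + 56 = 50$)
$S{\left(r \right)} = 50 - r$
$\frac{b + 48692}{O{\left(I{\left(8 \right)} \right)} + S{\left(N \right)}} = \frac{16677 + 48692}{95 + \left(50 - -12\right)} = \frac{65369}{95 + \left(50 + 12\right)} = \frac{65369}{95 + 62} = \frac{65369}{157}$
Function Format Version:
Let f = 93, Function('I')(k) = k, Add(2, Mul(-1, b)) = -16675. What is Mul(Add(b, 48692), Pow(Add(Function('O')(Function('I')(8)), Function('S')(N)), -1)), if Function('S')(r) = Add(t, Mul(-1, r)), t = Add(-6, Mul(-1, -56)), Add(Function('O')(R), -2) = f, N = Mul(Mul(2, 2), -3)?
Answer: Rational(65369, 157) ≈ 416.36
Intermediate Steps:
b = 16677 (b = Add(2, Mul(-1, -16675)) = Add(2, 16675) = 16677)
N = -12 (N = Mul(4, -3) = -12)
Function('O')(R) = 95 (Function('O')(R) = Add(2, 93) = 95)
t = 50 (t = Add(-6, 56) = 50)
Function('S')(r) = Add(50, Mul(-1, r))
Mul(Add(b, 48692), Pow(Add(Function('O')(Function('I')(8)), Function('S')(N)), -1)) = Mul(Add(16677, 48692), Pow(Add(95, Add(50, Mul(-1, -12))), -1)) = Mul(65369, Pow(Add(95, Add(50, 12)), -1)) = Mul(65369, Pow(Add(95, 62), -1)) = Mul(65369, Pow(157, -1)) = Mul(65369, Rational(1, 157)) = Rational(65369, 157)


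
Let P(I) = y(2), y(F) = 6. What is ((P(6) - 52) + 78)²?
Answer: 1024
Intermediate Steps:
P(I) = 6
((P(6) - 52) + 78)² = ((6 - 52) + 78)² = (-46 + 78)² = 32² = 1024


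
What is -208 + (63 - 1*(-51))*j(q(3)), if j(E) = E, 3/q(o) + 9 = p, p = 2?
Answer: -1798/7 ≈ -256.86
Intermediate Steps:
q(o) = -3/7 (q(o) = 3/(-9 + 2) = 3/(-7) = 3*(-⅐) = -3/7)
-208 + (63 - 1*(-51))*j(q(3)) = -208 + (63 - 1*(-51))*(-3/7) = -208 + (63 + 51)*(-3/7) = -208 + 114*(-3/7) = -208 - 342/7 = -1798/7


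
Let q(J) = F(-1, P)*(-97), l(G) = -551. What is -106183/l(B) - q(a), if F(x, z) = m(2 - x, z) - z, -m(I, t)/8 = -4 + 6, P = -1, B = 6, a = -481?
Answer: -695522/551 ≈ -1262.3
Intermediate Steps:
m(I, t) = -16 (m(I, t) = -8*(-4 + 6) = -8*2 = -16)
F(x, z) = -16 - z
q(J) = 1455 (q(J) = (-16 - 1*(-1))*(-97) = (-16 + 1)*(-97) = -15*(-97) = 1455)
-106183/l(B) - q(a) = -106183/(-551) - 1*1455 = -106183*(-1/551) - 1455 = 106183/551 - 1455 = -695522/551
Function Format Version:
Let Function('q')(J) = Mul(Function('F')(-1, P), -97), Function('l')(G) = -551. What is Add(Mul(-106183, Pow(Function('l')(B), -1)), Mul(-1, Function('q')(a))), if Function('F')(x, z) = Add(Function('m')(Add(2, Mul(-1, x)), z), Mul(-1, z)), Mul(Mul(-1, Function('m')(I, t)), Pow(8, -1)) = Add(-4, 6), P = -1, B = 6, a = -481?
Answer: Rational(-695522, 551) ≈ -1262.3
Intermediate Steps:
Function('m')(I, t) = -16 (Function('m')(I, t) = Mul(-8, Add(-4, 6)) = Mul(-8, 2) = -16)
Function('F')(x, z) = Add(-16, Mul(-1, z))
Function('q')(J) = 1455 (Function('q')(J) = Mul(Add(-16, Mul(-1, -1)), -97) = Mul(Add(-16, 1), -97) = Mul(-15, -97) = 1455)
Add(Mul(-106183, Pow(Function('l')(B), -1)), Mul(-1, Function('q')(a))) = Add(Mul(-106183, Pow(-551, -1)), Mul(-1, 1455)) = Add(Mul(-106183, Rational(-1, 551)), -1455) = Add(Rational(106183, 551), -1455) = Rational(-695522, 551)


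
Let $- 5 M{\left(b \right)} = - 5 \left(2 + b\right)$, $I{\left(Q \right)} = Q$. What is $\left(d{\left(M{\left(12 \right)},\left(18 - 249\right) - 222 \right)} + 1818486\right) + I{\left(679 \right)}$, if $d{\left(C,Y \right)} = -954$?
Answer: $1818211$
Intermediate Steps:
$M{\left(b \right)} = 2 + b$ ($M{\left(b \right)} = - \frac{\left(-5\right) \left(2 + b\right)}{5} = - \frac{-10 - 5 b}{5} = 2 + b$)
$\left(d{\left(M{\left(12 \right)},\left(18 - 249\right) - 222 \right)} + 1818486\right) + I{\left(679 \right)} = \left(-954 + 1818486\right) + 679 = 1817532 + 679 = 1818211$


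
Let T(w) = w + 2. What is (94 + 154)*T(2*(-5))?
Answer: -1984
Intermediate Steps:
T(w) = 2 + w
(94 + 154)*T(2*(-5)) = (94 + 154)*(2 + 2*(-5)) = 248*(2 - 10) = 248*(-8) = -1984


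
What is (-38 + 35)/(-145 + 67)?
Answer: 1/26 ≈ 0.038462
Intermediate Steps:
(-38 + 35)/(-145 + 67) = -3/(-78) = -1/78*(-3) = 1/26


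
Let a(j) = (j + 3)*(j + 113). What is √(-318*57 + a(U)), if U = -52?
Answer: I*√21115 ≈ 145.31*I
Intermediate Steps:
a(j) = (3 + j)*(113 + j)
√(-318*57 + a(U)) = √(-318*57 + (339 + (-52)² + 116*(-52))) = √(-18126 + (339 + 2704 - 6032)) = √(-18126 - 2989) = √(-21115) = I*√21115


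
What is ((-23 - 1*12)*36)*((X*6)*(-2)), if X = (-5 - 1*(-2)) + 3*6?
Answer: 226800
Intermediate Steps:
X = 15 (X = (-5 + 2) + 18 = -3 + 18 = 15)
((-23 - 1*12)*36)*((X*6)*(-2)) = ((-23 - 1*12)*36)*((15*6)*(-2)) = ((-23 - 12)*36)*(90*(-2)) = -35*36*(-180) = -1260*(-180) = 226800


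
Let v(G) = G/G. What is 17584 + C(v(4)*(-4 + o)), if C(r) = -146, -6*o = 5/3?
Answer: 17438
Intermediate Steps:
o = -5/18 (o = -5/(6*3) = -⅙*5/3 = -5/18 ≈ -0.27778)
v(G) = 1
17584 + C(v(4)*(-4 + o)) = 17584 - 146 = 17438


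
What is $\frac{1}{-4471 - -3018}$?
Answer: $- \frac{1}{1453} \approx -0.00068823$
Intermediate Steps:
$\frac{1}{-4471 - -3018} = \frac{1}{-4471 + 3018} = \frac{1}{-1453} = - \frac{1}{1453}$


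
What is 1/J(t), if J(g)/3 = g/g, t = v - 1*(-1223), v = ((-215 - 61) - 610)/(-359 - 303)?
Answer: ⅓ ≈ 0.33333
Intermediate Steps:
v = 443/331 (v = (-276 - 610)/(-662) = -886*(-1/662) = 443/331 ≈ 1.3384)
t = 405256/331 (t = 443/331 - 1*(-1223) = 443/331 + 1223 = 405256/331 ≈ 1224.3)
J(g) = 3 (J(g) = 3*(g/g) = 3*1 = 3)
1/J(t) = 1/3 = ⅓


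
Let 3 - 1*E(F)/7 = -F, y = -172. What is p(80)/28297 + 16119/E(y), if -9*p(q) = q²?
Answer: -4112645287/301278159 ≈ -13.651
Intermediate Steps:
p(q) = -q²/9
E(F) = 21 + 7*F (E(F) = 21 - (-7)*F = 21 + 7*F)
p(80)/28297 + 16119/E(y) = -⅑*80²/28297 + 16119/(21 + 7*(-172)) = -⅑*6400*(1/28297) + 16119/(21 - 1204) = -6400/9*1/28297 + 16119/(-1183) = -6400/254673 + 16119*(-1/1183) = -6400/254673 - 16119/1183 = -4112645287/301278159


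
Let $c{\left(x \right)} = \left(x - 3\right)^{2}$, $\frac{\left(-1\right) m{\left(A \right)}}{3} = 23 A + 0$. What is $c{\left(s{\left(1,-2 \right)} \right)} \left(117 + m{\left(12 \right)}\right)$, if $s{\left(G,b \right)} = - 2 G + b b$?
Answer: $-711$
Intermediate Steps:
$m{\left(A \right)} = - 69 A$ ($m{\left(A \right)} = - 3 \left(23 A + 0\right) = - 3 \cdot 23 A = - 69 A$)
$s{\left(G,b \right)} = b^{2} - 2 G$ ($s{\left(G,b \right)} = - 2 G + b^{2} = b^{2} - 2 G$)
$c{\left(x \right)} = \left(-3 + x\right)^{2}$
$c{\left(s{\left(1,-2 \right)} \right)} \left(117 + m{\left(12 \right)}\right) = \left(-3 + \left(\left(-2\right)^{2} - 2\right)\right)^{2} \left(117 - 828\right) = \left(-3 + \left(4 - 2\right)\right)^{2} \left(117 - 828\right) = \left(-3 + 2\right)^{2} \left(-711\right) = \left(-1\right)^{2} \left(-711\right) = 1 \left(-711\right) = -711$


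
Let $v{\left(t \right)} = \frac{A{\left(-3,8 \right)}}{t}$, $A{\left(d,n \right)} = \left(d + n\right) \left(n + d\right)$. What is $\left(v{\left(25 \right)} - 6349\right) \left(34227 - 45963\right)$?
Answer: $74500128$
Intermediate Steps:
$A{\left(d,n \right)} = \left(d + n\right)^{2}$ ($A{\left(d,n \right)} = \left(d + n\right) \left(d + n\right) = \left(d + n\right)^{2}$)
$v{\left(t \right)} = \frac{25}{t}$ ($v{\left(t \right)} = \frac{\left(-3 + 8\right)^{2}}{t} = \frac{5^{2}}{t} = \frac{25}{t}$)
$\left(v{\left(25 \right)} - 6349\right) \left(34227 - 45963\right) = \left(\frac{25}{25} - 6349\right) \left(34227 - 45963\right) = \left(25 \cdot \frac{1}{25} - 6349\right) \left(-11736\right) = \left(1 - 6349\right) \left(-11736\right) = \left(-6348\right) \left(-11736\right) = 74500128$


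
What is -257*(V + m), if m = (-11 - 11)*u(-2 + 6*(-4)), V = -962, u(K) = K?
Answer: 100230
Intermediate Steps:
m = 572 (m = (-11 - 11)*(-2 + 6*(-4)) = -22*(-2 - 24) = -22*(-26) = 572)
-257*(V + m) = -257*(-962 + 572) = -257*(-390) = 100230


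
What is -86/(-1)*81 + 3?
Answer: 6969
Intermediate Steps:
-86/(-1)*81 + 3 = -86*(-1)*81 + 3 = 86*81 + 3 = 6966 + 3 = 6969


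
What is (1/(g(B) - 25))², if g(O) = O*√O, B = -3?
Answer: (25 + 3*I*√3)⁻² ≈ 0.0014067 - 0.00061116*I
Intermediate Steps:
g(O) = O^(3/2)
(1/(g(B) - 25))² = (1/((-3)^(3/2) - 25))² = (1/(-3*I*√3 - 25))² = (1/(-25 - 3*I*√3))² = (-25 - 3*I*√3)⁻²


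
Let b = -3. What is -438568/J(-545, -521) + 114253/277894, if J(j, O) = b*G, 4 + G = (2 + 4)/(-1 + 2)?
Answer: 60938050655/833682 ≈ 73095.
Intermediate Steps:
G = 2 (G = -4 + (2 + 4)/(-1 + 2) = -4 + 6/1 = -4 + 6*1 = -4 + 6 = 2)
J(j, O) = -6 (J(j, O) = -3*2 = -6)
-438568/J(-545, -521) + 114253/277894 = -438568/(-6) + 114253/277894 = -438568*(-1/6) + 114253*(1/277894) = 219284/3 + 114253/277894 = 60938050655/833682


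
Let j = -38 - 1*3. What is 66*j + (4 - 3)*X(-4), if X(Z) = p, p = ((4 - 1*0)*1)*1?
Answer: -2702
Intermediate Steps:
j = -41 (j = -38 - 3 = -41)
p = 4 (p = ((4 + 0)*1)*1 = (4*1)*1 = 4*1 = 4)
X(Z) = 4
66*j + (4 - 3)*X(-4) = 66*(-41) + (4 - 3)*4 = -2706 + 1*4 = -2706 + 4 = -2702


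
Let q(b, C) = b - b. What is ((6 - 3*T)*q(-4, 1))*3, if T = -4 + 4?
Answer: 0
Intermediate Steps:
T = 0
q(b, C) = 0
((6 - 3*T)*q(-4, 1))*3 = ((6 - 3*0)*0)*3 = ((6 + 0)*0)*3 = (6*0)*3 = 0*3 = 0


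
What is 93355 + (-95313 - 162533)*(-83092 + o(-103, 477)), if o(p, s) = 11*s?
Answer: 20072115225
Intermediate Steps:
93355 + (-95313 - 162533)*(-83092 + o(-103, 477)) = 93355 + (-95313 - 162533)*(-83092 + 11*477) = 93355 - 257846*(-83092 + 5247) = 93355 - 257846*(-77845) = 93355 + 20072021870 = 20072115225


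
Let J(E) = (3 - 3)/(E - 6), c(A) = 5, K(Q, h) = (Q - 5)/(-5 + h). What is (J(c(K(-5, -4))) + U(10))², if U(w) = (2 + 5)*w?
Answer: 4900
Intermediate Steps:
K(Q, h) = (-5 + Q)/(-5 + h)
U(w) = 7*w
J(E) = 0 (J(E) = 0/(-6 + E) = 0)
(J(c(K(-5, -4))) + U(10))² = (0 + 7*10)² = (0 + 70)² = 70² = 4900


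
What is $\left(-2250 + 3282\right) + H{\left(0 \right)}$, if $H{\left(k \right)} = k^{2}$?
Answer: $1032$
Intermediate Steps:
$\left(-2250 + 3282\right) + H{\left(0 \right)} = \left(-2250 + 3282\right) + 0^{2} = 1032 + 0 = 1032$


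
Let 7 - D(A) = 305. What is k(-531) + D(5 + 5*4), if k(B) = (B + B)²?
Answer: 1127546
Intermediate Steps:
k(B) = 4*B² (k(B) = (2*B)² = 4*B²)
D(A) = -298 (D(A) = 7 - 1*305 = 7 - 305 = -298)
k(-531) + D(5 + 5*4) = 4*(-531)² - 298 = 4*281961 - 298 = 1127844 - 298 = 1127546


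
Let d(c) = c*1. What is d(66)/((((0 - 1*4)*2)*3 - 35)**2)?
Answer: 66/3481 ≈ 0.018960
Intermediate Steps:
d(c) = c
d(66)/((((0 - 1*4)*2)*3 - 35)**2) = 66/((((0 - 1*4)*2)*3 - 35)**2) = 66/((((0 - 4)*2)*3 - 35)**2) = 66/((-4*2*3 - 35)**2) = 66/((-8*3 - 35)**2) = 66/((-24 - 35)**2) = 66/((-59)**2) = 66/3481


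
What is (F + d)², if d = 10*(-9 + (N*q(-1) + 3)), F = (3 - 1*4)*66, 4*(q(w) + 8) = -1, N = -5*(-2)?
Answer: 904401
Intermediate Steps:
N = 10
q(w) = -33/4 (q(w) = -8 + (¼)*(-1) = -8 - ¼ = -33/4)
F = -66 (F = (3 - 4)*66 = -1*66 = -66)
d = -885 (d = 10*(-9 + (10*(-33/4) + 3)) = 10*(-9 + (-165/2 + 3)) = 10*(-9 - 159/2) = 10*(-177/2) = -885)
(F + d)² = (-66 - 885)² = (-951)² = 904401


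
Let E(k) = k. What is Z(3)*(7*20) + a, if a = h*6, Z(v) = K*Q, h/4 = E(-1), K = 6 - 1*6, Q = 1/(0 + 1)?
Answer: -24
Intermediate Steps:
Q = 1 (Q = 1/1 = 1)
K = 0 (K = 6 - 6 = 0)
h = -4 (h = 4*(-1) = -4)
Z(v) = 0 (Z(v) = 0*1 = 0)
a = -24 (a = -4*6 = -24)
Z(3)*(7*20) + a = 0*(7*20) - 24 = 0*140 - 24 = 0 - 24 = -24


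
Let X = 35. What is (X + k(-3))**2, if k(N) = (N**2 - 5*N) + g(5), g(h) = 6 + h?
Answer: 4900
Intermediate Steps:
k(N) = 11 + N**2 - 5*N (k(N) = (N**2 - 5*N) + (6 + 5) = (N**2 - 5*N) + 11 = 11 + N**2 - 5*N)
(X + k(-3))**2 = (35 + (11 + (-3)**2 - 5*(-3)))**2 = (35 + (11 + 9 + 15))**2 = (35 + 35)**2 = 70**2 = 4900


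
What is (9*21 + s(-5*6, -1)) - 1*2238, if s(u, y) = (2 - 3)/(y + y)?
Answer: -4097/2 ≈ -2048.5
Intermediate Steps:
s(u, y) = -1/(2*y)
(9*21 + s(-5*6, -1)) - 1*2238 = (9*21 - ½/(-1)) - 1*2238 = (189 - ½*(-1)) - 2238 = (189 + ½) - 2238 = 379/2 - 2238 = -4097/2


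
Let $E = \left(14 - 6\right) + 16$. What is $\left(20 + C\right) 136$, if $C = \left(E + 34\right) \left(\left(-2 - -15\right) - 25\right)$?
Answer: $-91936$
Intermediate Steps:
$E = 24$ ($E = 8 + 16 = 24$)
$C = -696$ ($C = \left(24 + 34\right) \left(\left(-2 - -15\right) - 25\right) = 58 \left(\left(-2 + 15\right) - 25\right) = 58 \left(13 - 25\right) = 58 \left(-12\right) = -696$)
$\left(20 + C\right) 136 = \left(20 - 696\right) 136 = \left(-676\right) 136 = -91936$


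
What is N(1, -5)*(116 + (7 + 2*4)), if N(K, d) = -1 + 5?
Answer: 524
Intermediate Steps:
N(K, d) = 4
N(1, -5)*(116 + (7 + 2*4)) = 4*(116 + (7 + 2*4)) = 4*(116 + (7 + 8)) = 4*(116 + 15) = 4*131 = 524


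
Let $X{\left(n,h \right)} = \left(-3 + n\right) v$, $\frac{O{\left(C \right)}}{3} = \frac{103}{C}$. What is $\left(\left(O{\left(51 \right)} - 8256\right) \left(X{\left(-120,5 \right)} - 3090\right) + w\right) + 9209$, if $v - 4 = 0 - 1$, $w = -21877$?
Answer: $\frac{484905935}{17} \approx 2.8524 \cdot 10^{7}$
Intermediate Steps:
$O{\left(C \right)} = \frac{309}{C}$ ($O{\left(C \right)} = 3 \frac{103}{C} = \frac{309}{C}$)
$v = 3$ ($v = 4 + \left(0 - 1\right) = 4 - 1 = 3$)
$X{\left(n,h \right)} = -9 + 3 n$ ($X{\left(n,h \right)} = \left(-3 + n\right) 3 = -9 + 3 n$)
$\left(\left(O{\left(51 \right)} - 8256\right) \left(X{\left(-120,5 \right)} - 3090\right) + w\right) + 9209 = \left(\left(\frac{309}{51} - 8256\right) \left(\left(-9 + 3 \left(-120\right)\right) - 3090\right) - 21877\right) + 9209 = \left(\left(309 \cdot \frac{1}{51} - 8256\right) \left(\left(-9 - 360\right) - 3090\right) - 21877\right) + 9209 = \left(\left(\frac{103}{17} - 8256\right) \left(-369 - 3090\right) - 21877\right) + 9209 = \left(\left(- \frac{140249}{17}\right) \left(-3459\right) - 21877\right) + 9209 = \left(\frac{485121291}{17} - 21877\right) + 9209 = \frac{484749382}{17} + 9209 = \frac{484905935}{17}$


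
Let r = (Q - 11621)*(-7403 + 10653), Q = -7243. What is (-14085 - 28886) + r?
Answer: -61350971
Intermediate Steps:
r = -61308000 (r = (-7243 - 11621)*(-7403 + 10653) = -18864*3250 = -61308000)
(-14085 - 28886) + r = (-14085 - 28886) - 61308000 = -42971 - 61308000 = -61350971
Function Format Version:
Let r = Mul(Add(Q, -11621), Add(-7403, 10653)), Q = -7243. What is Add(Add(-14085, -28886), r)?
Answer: -61350971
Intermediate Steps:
r = -61308000 (r = Mul(Add(-7243, -11621), Add(-7403, 10653)) = Mul(-18864, 3250) = -61308000)
Add(Add(-14085, -28886), r) = Add(Add(-14085, -28886), -61308000) = Add(-42971, -61308000) = -61350971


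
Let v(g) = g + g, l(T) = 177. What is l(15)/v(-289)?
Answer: -177/578 ≈ -0.30623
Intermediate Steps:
v(g) = 2*g
l(15)/v(-289) = 177/((2*(-289))) = 177/(-578) = 177*(-1/578) = -177/578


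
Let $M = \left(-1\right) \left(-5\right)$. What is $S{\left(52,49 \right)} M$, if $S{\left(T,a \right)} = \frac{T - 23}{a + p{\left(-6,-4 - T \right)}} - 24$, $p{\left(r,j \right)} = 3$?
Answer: $- \frac{6095}{52} \approx -117.21$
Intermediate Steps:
$S{\left(T,a \right)} = -24 + \frac{-23 + T}{3 + a}$ ($S{\left(T,a \right)} = \frac{T - 23}{a + 3} - 24 = \frac{-23 + T}{3 + a} - 24 = -24 + \frac{-23 + T}{3 + a}$)
$M = 5$
$S{\left(52,49 \right)} M = \frac{-95 + 52 - 1176}{3 + 49} \cdot 5 = \frac{-95 + 52 - 1176}{52} \cdot 5 = \frac{1}{52} \left(-1219\right) 5 = \left(- \frac{1219}{52}\right) 5 = - \frac{6095}{52}$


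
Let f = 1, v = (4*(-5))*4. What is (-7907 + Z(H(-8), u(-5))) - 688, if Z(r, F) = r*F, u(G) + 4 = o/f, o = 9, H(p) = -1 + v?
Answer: -9000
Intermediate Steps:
v = -80 (v = -20*4 = -80)
H(p) = -81 (H(p) = -1 - 80 = -81)
u(G) = 5 (u(G) = -4 + 9/1 = -4 + 9*1 = -4 + 9 = 5)
Z(r, F) = F*r
(-7907 + Z(H(-8), u(-5))) - 688 = (-7907 + 5*(-81)) - 688 = (-7907 - 405) - 688 = -8312 - 688 = -9000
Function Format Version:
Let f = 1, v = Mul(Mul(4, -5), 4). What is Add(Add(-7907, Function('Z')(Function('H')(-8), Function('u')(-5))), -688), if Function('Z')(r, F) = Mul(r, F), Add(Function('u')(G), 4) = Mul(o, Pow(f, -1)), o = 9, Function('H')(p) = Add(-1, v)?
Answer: -9000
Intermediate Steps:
v = -80 (v = Mul(-20, 4) = -80)
Function('H')(p) = -81 (Function('H')(p) = Add(-1, -80) = -81)
Function('u')(G) = 5 (Function('u')(G) = Add(-4, Mul(9, Pow(1, -1))) = Add(-4, Mul(9, 1)) = Add(-4, 9) = 5)
Function('Z')(r, F) = Mul(F, r)
Add(Add(-7907, Function('Z')(Function('H')(-8), Function('u')(-5))), -688) = Add(Add(-7907, Mul(5, -81)), -688) = Add(Add(-7907, -405), -688) = Add(-8312, -688) = -9000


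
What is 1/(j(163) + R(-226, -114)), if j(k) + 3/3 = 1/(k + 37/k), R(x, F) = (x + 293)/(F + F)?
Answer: -3033084/3905803 ≈ -0.77656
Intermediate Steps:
R(x, F) = (293 + x)/(2*F) (R(x, F) = (293 + x)/((2*F)) = (293 + x)*(1/(2*F)) = (293 + x)/(2*F))
j(k) = -1 + 1/(k + 37/k)
1/(j(163) + R(-226, -114)) = 1/((-37 + 163 - 1*163²)/(37 + 163²) + (½)*(293 - 226)/(-114)) = 1/((-37 + 163 - 1*26569)/(37 + 26569) + (½)*(-1/114)*67) = 1/((-37 + 163 - 26569)/26606 - 67/228) = 1/((1/26606)*(-26443) - 67/228) = 1/(-26443/26606 - 67/228) = 1/(-3905803/3033084) = -3033084/3905803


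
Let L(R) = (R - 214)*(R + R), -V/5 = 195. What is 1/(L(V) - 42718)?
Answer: 1/2275832 ≈ 4.3940e-7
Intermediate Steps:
V = -975 (V = -5*195 = -975)
L(R) = 2*R*(-214 + R) (L(R) = (-214 + R)*(2*R) = 2*R*(-214 + R))
1/(L(V) - 42718) = 1/(2*(-975)*(-214 - 975) - 42718) = 1/(2*(-975)*(-1189) - 42718) = 1/(2318550 - 42718) = 1/2275832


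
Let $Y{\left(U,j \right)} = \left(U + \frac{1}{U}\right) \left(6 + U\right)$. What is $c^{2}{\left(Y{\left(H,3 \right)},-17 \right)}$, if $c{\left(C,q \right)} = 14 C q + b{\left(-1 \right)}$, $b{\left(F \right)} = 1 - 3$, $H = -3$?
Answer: $5654884$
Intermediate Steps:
$b{\left(F \right)} = -2$ ($b{\left(F \right)} = 1 - 3 = -2$)
$Y{\left(U,j \right)} = \left(6 + U\right) \left(U + \frac{1}{U}\right)$
$c{\left(C,q \right)} = -2 + 14 C q$ ($c{\left(C,q \right)} = 14 C q - 2 = -2 + 14 C q$)
$c^{2}{\left(Y{\left(H,3 \right)},-17 \right)} = \left(-2 + 14 \left(1 + \left(-3\right)^{2} + 6 \left(-3\right) + \frac{6}{-3}\right) \left(-17\right)\right)^{2} = \left(-2 + 14 \left(1 + 9 - 18 + 6 \left(- \frac{1}{3}\right)\right) \left(-17\right)\right)^{2} = \left(-2 + 14 \left(1 + 9 - 18 - 2\right) \left(-17\right)\right)^{2} = \left(-2 + 14 \left(-10\right) \left(-17\right)\right)^{2} = \left(-2 + 2380\right)^{2} = 2378^{2} = 5654884$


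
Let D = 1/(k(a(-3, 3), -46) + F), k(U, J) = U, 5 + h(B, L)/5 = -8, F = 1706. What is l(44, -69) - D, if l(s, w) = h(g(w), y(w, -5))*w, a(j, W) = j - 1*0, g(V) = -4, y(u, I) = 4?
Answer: 7637954/1703 ≈ 4485.0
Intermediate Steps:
h(B, L) = -65 (h(B, L) = -25 + 5*(-8) = -25 - 40 = -65)
a(j, W) = j (a(j, W) = j + 0 = j)
l(s, w) = -65*w
D = 1/1703 (D = 1/(-3 + 1706) = 1/1703 ≈ 0.00058720)
l(44, -69) - D = -65*(-69) - 1*1/1703 = 4485 - 1/1703 = 7637954/1703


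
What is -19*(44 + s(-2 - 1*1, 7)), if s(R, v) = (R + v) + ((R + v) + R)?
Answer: -931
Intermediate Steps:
s(R, v) = 2*v + 3*R (s(R, v) = (R + v) + (v + 2*R) = 2*v + 3*R)
-19*(44 + s(-2 - 1*1, 7)) = -19*(44 + (2*7 + 3*(-2 - 1*1))) = -19*(44 + (14 + 3*(-2 - 1))) = -19*(44 + (14 + 3*(-3))) = -19*(44 + (14 - 9)) = -19*(44 + 5) = -19*49 = -931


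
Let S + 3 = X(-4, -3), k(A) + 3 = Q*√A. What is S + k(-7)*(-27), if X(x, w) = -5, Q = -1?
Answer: 73 + 27*I*√7 ≈ 73.0 + 71.435*I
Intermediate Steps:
k(A) = -3 - √A
S = -8 (S = -3 - 5 = -8)
S + k(-7)*(-27) = -8 + (-3 - √(-7))*(-27) = -8 + (-3 - I*√7)*(-27) = -8 + (81 + 27*I*√7) = 73 + 27*I*√7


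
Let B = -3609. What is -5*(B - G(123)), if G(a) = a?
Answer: 18660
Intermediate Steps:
-5*(B - G(123)) = -5*(-3609 - 1*123) = -5*(-3609 - 123) = -5*(-3732) = 18660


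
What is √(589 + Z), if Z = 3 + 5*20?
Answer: 2*√173 ≈ 26.306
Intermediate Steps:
Z = 103 (Z = 3 + 100 = 103)
√(589 + Z) = √(589 + 103) = √692 = 2*√173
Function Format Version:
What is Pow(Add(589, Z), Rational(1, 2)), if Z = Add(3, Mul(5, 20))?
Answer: Mul(2, Pow(173, Rational(1, 2))) ≈ 26.306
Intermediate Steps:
Z = 103 (Z = Add(3, 100) = 103)
Pow(Add(589, Z), Rational(1, 2)) = Pow(Add(589, 103), Rational(1, 2)) = Pow(692, Rational(1, 2)) = Mul(2, Pow(173, Rational(1, 2)))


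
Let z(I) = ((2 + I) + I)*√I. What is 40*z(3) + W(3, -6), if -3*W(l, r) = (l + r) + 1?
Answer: ⅔ + 320*√3 ≈ 554.92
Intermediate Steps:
W(l, r) = -⅓ - l/3 - r/3 (W(l, r) = -((l + r) + 1)/3 = -(1 + l + r)/3 = -⅓ - l/3 - r/3)
z(I) = √I*(2 + 2*I) (z(I) = (2 + 2*I)*√I = √I*(2 + 2*I))
40*z(3) + W(3, -6) = 40*(2*√3*(1 + 3)) + (-⅓ - ⅓*3 - ⅓*(-6)) = 40*(2*√3*4) + (-⅓ - 1 + 2) = 40*(8*√3) + ⅔ = 320*√3 + ⅔ = ⅔ + 320*√3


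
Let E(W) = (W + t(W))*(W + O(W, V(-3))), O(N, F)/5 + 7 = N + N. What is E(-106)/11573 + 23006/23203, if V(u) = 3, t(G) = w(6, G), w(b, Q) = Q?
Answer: 6174010674/268528319 ≈ 22.992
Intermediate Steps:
t(G) = G
O(N, F) = -35 + 10*N (O(N, F) = -35 + 5*(N + N) = -35 + 5*(2*N) = -35 + 10*N)
E(W) = 2*W*(-35 + 11*W) (E(W) = (W + W)*(W + (-35 + 10*W)) = (2*W)*(-35 + 11*W) = 2*W*(-35 + 11*W))
E(-106)/11573 + 23006/23203 = (2*(-106)*(-35 + 11*(-106)))/11573 + 23006/23203 = (2*(-106)*(-35 - 1166))*(1/11573) + 23006*(1/23203) = (2*(-106)*(-1201))*(1/11573) + 23006/23203 = 254612*(1/11573) + 23006/23203 = 254612/11573 + 23006/23203 = 6174010674/268528319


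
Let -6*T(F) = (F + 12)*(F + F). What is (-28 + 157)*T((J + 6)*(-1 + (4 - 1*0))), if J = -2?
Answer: -12384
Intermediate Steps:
T(F) = -F*(12 + F)/3 (T(F) = -(F + 12)*(F + F)/6 = -(12 + F)*2*F/6 = -F*(12 + F)/3)
(-28 + 157)*T((J + 6)*(-1 + (4 - 1*0))) = (-28 + 157)*(-(-2 + 6)*(-1 + (4 - 1*0))*(12 + (-2 + 6)*(-1 + (4 - 1*0)))/3) = 129*(-4*(-1 + (4 + 0))*(12 + 4*(-1 + (4 + 0)))/3) = 129*(-4*(-1 + 4)*(12 + 4*(-1 + 4))/3) = 129*(-4*3*(12 + 4*3)/3) = 129*(-⅓*12*(12 + 12)) = 129*(-⅓*12*24) = 129*(-96) = -12384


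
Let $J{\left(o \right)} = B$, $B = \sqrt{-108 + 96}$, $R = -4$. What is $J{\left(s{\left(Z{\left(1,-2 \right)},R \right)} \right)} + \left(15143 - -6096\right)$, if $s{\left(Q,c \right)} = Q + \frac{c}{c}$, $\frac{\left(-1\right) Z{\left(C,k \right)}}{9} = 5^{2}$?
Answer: $21239 + 2 i \sqrt{3} \approx 21239.0 + 3.4641 i$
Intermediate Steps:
$Z{\left(C,k \right)} = -225$ ($Z{\left(C,k \right)} = - 9 \cdot 5^{2} = \left(-9\right) 25 = -225$)
$s{\left(Q,c \right)} = 1 + Q$ ($s{\left(Q,c \right)} = Q + 1 = 1 + Q$)
$B = 2 i \sqrt{3}$ ($B = \sqrt{-12} = 2 i \sqrt{3} \approx 3.4641 i$)
$J{\left(o \right)} = 2 i \sqrt{3}$
$J{\left(s{\left(Z{\left(1,-2 \right)},R \right)} \right)} + \left(15143 - -6096\right) = 2 i \sqrt{3} + \left(15143 - -6096\right) = 2 i \sqrt{3} + \left(15143 + 6096\right) = 2 i \sqrt{3} + 21239 = 21239 + 2 i \sqrt{3}$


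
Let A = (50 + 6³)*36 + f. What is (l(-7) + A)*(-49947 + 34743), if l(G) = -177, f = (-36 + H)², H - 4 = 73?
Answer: -168460320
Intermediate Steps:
H = 77 (H = 4 + 73 = 77)
f = 1681 (f = (-36 + 77)² = 41² = 1681)
A = 11257 (A = (50 + 6³)*36 + 1681 = (50 + 216)*36 + 1681 = 266*36 + 1681 = 9576 + 1681 = 11257)
(l(-7) + A)*(-49947 + 34743) = (-177 + 11257)*(-49947 + 34743) = 11080*(-15204) = -168460320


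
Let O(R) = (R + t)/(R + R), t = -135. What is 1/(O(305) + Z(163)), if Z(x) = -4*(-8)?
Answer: 61/1969 ≈ 0.030980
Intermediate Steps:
Z(x) = 32
O(R) = (-135 + R)/(2*R) (O(R) = (R - 135)/(R + R) = (-135 + R)/((2*R)) = (-135 + R)*(1/(2*R)) = (-135 + R)/(2*R))
1/(O(305) + Z(163)) = 1/((1/2)*(-135 + 305)/305 + 32) = 1/((1/2)*(1/305)*170 + 32) = 1/(17/61 + 32) = 1/(1969/61) = 61/1969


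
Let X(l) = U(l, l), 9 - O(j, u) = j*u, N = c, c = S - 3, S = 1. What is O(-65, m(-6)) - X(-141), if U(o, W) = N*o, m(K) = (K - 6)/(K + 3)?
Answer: -13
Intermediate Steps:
c = -2 (c = 1 - 3 = -2)
m(K) = (-6 + K)/(3 + K)
N = -2
O(j, u) = 9 - j*u
U(o, W) = -2*o
X(l) = -2*l
O(-65, m(-6)) - X(-141) = (9 - 1*(-65)*(-6 - 6)/(3 - 6)) - (-2)*(-141) = (9 - 1*(-65)*-12/(-3)) - 1*282 = (9 - 1*(-65)*(-1/3*(-12))) - 282 = (9 - 1*(-65)*4) - 282 = (9 + 260) - 282 = 269 - 282 = -13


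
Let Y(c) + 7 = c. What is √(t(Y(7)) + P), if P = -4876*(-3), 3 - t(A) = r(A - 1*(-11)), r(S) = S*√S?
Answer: √(14631 - 11*√11) ≈ 120.81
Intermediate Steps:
Y(c) = -7 + c
r(S) = S^(3/2)
t(A) = 3 - (11 + A)^(3/2) (t(A) = 3 - (A - 1*(-11))^(3/2) = 3 - (A + 11)^(3/2) = 3 - (11 + A)^(3/2))
P = 14628
√(t(Y(7)) + P) = √((3 - (11 + (-7 + 7))^(3/2)) + 14628) = √((3 - (11 + 0)^(3/2)) + 14628) = √((3 - 11^(3/2)) + 14628) = √((3 - 11*√11) + 14628) = √(14631 - 11*√11)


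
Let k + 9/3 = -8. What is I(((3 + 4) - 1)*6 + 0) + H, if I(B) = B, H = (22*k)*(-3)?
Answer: 762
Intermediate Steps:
k = -11 (k = -3 - 8 = -11)
H = 726 (H = (22*(-11))*(-3) = -242*(-3) = 726)
I(((3 + 4) - 1)*6 + 0) + H = (((3 + 4) - 1)*6 + 0) + 726 = ((7 - 1)*6 + 0) + 726 = (6*6 + 0) + 726 = (36 + 0) + 726 = 36 + 726 = 762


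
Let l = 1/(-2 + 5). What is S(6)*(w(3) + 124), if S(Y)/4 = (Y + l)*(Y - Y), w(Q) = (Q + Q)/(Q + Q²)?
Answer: 0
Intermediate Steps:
l = ⅓ (l = 1/3 = ⅓ ≈ 0.33333)
w(Q) = 2*Q/(Q + Q²) (w(Q) = (2*Q)/(Q + Q²) = 2*Q/(Q + Q²))
S(Y) = 0 (S(Y) = 4*((Y + ⅓)*(Y - Y)) = 4*((⅓ + Y)*0) = 4*0 = 0)
S(6)*(w(3) + 124) = 0*(2/(1 + 3) + 124) = 0*(2/4 + 124) = 0*(2*(¼) + 124) = 0*(½ + 124) = 0*(249/2) = 0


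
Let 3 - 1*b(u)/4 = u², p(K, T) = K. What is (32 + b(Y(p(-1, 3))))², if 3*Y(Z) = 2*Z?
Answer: 144400/81 ≈ 1782.7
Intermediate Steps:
Y(Z) = 2*Z/3 (Y(Z) = (2*Z)/3 = 2*Z/3)
b(u) = 12 - 4*u²
(32 + b(Y(p(-1, 3))))² = (32 + (12 - 4*((⅔)*(-1))²))² = (32 + (12 - 4*(-⅔)²))² = (32 + (12 - 4*4/9))² = (32 + (12 - 16/9))² = (32 + 92/9)² = (380/9)² = 144400/81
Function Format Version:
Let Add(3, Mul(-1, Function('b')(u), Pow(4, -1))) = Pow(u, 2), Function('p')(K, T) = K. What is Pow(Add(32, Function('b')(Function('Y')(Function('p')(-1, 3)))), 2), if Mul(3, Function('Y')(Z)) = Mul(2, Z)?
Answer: Rational(144400, 81) ≈ 1782.7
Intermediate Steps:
Function('Y')(Z) = Mul(Rational(2, 3), Z) (Function('Y')(Z) = Mul(Rational(1, 3), Mul(2, Z)) = Mul(Rational(2, 3), Z))
Function('b')(u) = Add(12, Mul(-4, Pow(u, 2)))
Pow(Add(32, Function('b')(Function('Y')(Function('p')(-1, 3)))), 2) = Pow(Add(32, Add(12, Mul(-4, Pow(Mul(Rational(2, 3), -1), 2)))), 2) = Pow(Add(32, Add(12, Mul(-4, Pow(Rational(-2, 3), 2)))), 2) = Pow(Add(32, Add(12, Mul(-4, Rational(4, 9)))), 2) = Pow(Add(32, Add(12, Rational(-16, 9))), 2) = Pow(Add(32, Rational(92, 9)), 2) = Pow(Rational(380, 9), 2) = Rational(144400, 81)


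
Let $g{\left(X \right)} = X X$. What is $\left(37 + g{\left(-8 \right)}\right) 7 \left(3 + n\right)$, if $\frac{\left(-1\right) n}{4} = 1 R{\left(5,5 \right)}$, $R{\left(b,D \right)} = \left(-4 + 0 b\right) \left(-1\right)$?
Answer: $-9191$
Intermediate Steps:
$R{\left(b,D \right)} = 4$ ($R{\left(b,D \right)} = \left(-4 + 0\right) \left(-1\right) = \left(-4\right) \left(-1\right) = 4$)
$n = -16$ ($n = - 4 \cdot 1 \cdot 4 = \left(-4\right) 4 = -16$)
$g{\left(X \right)} = X^{2}$
$\left(37 + g{\left(-8 \right)}\right) 7 \left(3 + n\right) = \left(37 + \left(-8\right)^{2}\right) 7 \left(3 - 16\right) = \left(37 + 64\right) 7 \left(-13\right) = 101 \left(-91\right) = -9191$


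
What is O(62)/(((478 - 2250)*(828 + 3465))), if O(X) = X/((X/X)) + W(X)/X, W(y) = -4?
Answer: -160/19651923 ≈ -8.1417e-6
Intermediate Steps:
O(X) = X - 4/X (O(X) = X/((X/X)) - 4/X = X/1 - 4/X = X*1 - 4/X = X - 4/X)
O(62)/(((478 - 2250)*(828 + 3465))) = (62 - 4/62)/(((478 - 2250)*(828 + 3465))) = (62 - 4*1/62)/((-1772*4293)) = (62 - 2/31)/(-7607196) = (1920/31)*(-1/7607196) = -160/19651923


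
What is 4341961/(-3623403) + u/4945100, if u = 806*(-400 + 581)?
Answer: -10471413785521/8959045087650 ≈ -1.1688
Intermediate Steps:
u = 145886 (u = 806*181 = 145886)
4341961/(-3623403) + u/4945100 = 4341961/(-3623403) + 145886/4945100 = 4341961*(-1/3623403) + 145886*(1/4945100) = -4341961/3623403 + 72943/2472550 = -10471413785521/8959045087650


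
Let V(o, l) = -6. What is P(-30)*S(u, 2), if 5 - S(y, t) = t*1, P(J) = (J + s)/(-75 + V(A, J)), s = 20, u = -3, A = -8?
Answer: 10/27 ≈ 0.37037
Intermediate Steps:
P(J) = -20/81 - J/81 (P(J) = (J + 20)/(-75 - 6) = (20 + J)/(-81) = (20 + J)*(-1/81) = -20/81 - J/81)
S(y, t) = 5 - t
P(-30)*S(u, 2) = (-20/81 - 1/81*(-30))*(5 - 1*2) = (-20/81 + 10/27)*(5 - 2) = (10/81)*3 = 10/27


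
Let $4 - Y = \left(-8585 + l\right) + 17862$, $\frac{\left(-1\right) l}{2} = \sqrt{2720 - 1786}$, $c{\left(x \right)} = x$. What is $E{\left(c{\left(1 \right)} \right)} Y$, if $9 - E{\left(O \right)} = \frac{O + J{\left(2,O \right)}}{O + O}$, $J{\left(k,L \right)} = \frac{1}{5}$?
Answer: $- \frac{389466}{5} + \frac{84 \sqrt{934}}{5} \approx -77380.0$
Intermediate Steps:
$l = - 2 \sqrt{934}$ ($l = - 2 \sqrt{2720 - 1786} = - 2 \sqrt{934} \approx -61.123$)
$Y = -9273 + 2 \sqrt{934}$ ($Y = 4 - \left(\left(-8585 - 2 \sqrt{934}\right) + 17862\right) = 4 - \left(9277 - 2 \sqrt{934}\right) = -9273 + 2 \sqrt{934} \approx -9211.9$)
$J{\left(k,L \right)} = \frac{1}{5}$
$E{\left(O \right)} = 9 - \frac{\frac{1}{5} + O}{2 O}$ ($E{\left(O \right)} = 9 - \frac{O + \frac{1}{5}}{O + O} = 9 - \frac{\frac{1}{5} + O}{2 O}$)
$E{\left(c{\left(1 \right)} \right)} Y = \frac{-1 + 85 \cdot 1}{10 \cdot 1} \left(-9273 + 2 \sqrt{934}\right) = \frac{1}{10} \cdot 1 \left(-1 + 85\right) \left(-9273 + 2 \sqrt{934}\right) = \frac{1}{10} \cdot 1 \cdot 84 \left(-9273 + 2 \sqrt{934}\right) = \frac{42 \left(-9273 + 2 \sqrt{934}\right)}{5} = - \frac{389466}{5} + \frac{84 \sqrt{934}}{5}$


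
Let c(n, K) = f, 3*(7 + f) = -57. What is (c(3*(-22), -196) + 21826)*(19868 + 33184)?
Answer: 1156533600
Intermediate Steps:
f = -26 (f = -7 + (⅓)*(-57) = -7 - 19 = -26)
c(n, K) = -26
(c(3*(-22), -196) + 21826)*(19868 + 33184) = (-26 + 21826)*(19868 + 33184) = 21800*53052 = 1156533600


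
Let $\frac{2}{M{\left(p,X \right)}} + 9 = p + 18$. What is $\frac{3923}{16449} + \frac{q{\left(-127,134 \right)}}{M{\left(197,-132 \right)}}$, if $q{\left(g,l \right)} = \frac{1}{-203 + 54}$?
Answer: $- \frac{1109720}{2450901} \approx -0.45278$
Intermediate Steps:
$M{\left(p,X \right)} = \frac{2}{9 + p}$ ($M{\left(p,X \right)} = \frac{2}{-9 + \left(p + 18\right)} = \frac{2}{-9 + \left(18 + p\right)} = \frac{2}{9 + p}$)
$q{\left(g,l \right)} = - \frac{1}{149}$ ($q{\left(g,l \right)} = \frac{1}{-149} = - \frac{1}{149}$)
$\frac{3923}{16449} + \frac{q{\left(-127,134 \right)}}{M{\left(197,-132 \right)}} = \frac{3923}{16449} - \frac{1}{149 \frac{2}{9 + 197}} = 3923 \cdot \frac{1}{16449} - \frac{1}{149 \cdot \frac{2}{206}} = \frac{3923}{16449} - \frac{1}{149 \cdot 2 \cdot \frac{1}{206}} = \frac{3923}{16449} - \frac{\frac{1}{\frac{1}{103}}}{149} = \frac{3923}{16449} - \frac{103}{149} = - \frac{1109720}{2450901}$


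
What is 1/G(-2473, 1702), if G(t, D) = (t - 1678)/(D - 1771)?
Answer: 69/4151 ≈ 0.016623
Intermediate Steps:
G(t, D) = (-1678 + t)/(-1771 + D)
1/G(-2473, 1702) = 1/((-1678 - 2473)/(-1771 + 1702)) = 1/(-4151/(-69)) = 1/(-1/69*(-4151)) = 1/(4151/69) = 69/4151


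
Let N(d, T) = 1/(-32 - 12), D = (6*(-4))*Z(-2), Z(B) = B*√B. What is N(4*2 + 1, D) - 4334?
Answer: -190697/44 ≈ -4334.0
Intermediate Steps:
Z(B) = B^(3/2)
D = 48*I*√2 (D = (6*(-4))*(-2)^(3/2) = -(-48)*I*√2 = 48*I*√2 ≈ 67.882*I)
N(d, T) = -1/44 (N(d, T) = 1/(-44) = -1/44)
N(4*2 + 1, D) - 4334 = -1/44 - 4334 = -190697/44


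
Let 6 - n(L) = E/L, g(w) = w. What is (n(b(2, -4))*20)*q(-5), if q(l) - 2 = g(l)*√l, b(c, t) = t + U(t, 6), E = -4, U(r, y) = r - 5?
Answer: 2960/13 - 7400*I*√5/13 ≈ 227.69 - 1272.8*I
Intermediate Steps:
U(r, y) = -5 + r
b(c, t) = -5 + 2*t (b(c, t) = t + (-5 + t) = -5 + 2*t)
n(L) = 6 + 4/L (n(L) = 6 - (-4)/L = 6 + 4/L)
q(l) = 2 + l^(3/2) (q(l) = 2 + l*√l = 2 + l^(3/2))
(n(b(2, -4))*20)*q(-5) = ((6 + 4/(-5 + 2*(-4)))*20)*(2 + (-5)^(3/2)) = ((6 + 4/(-5 - 8))*20)*(2 - 5*I*√5) = ((6 + 4/(-13))*20)*(2 - 5*I*√5) = ((6 + 4*(-1/13))*20)*(2 - 5*I*√5) = ((6 - 4/13)*20)*(2 - 5*I*√5) = ((74/13)*20)*(2 - 5*I*√5) = 1480*(2 - 5*I*√5)/13 = 2960/13 - 7400*I*√5/13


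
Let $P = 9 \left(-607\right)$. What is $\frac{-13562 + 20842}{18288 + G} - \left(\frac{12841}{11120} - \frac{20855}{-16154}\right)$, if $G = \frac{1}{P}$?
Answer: $- \frac{18374652338006451}{8973301896650320} \approx -2.0477$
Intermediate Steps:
$P = -5463$
$G = - \frac{1}{5463}$ ($G = \frac{1}{-5463} = - \frac{1}{5463} \approx -0.00018305$)
$\frac{-13562 + 20842}{18288 + G} - \left(\frac{12841}{11120} - \frac{20855}{-16154}\right) = \frac{-13562 + 20842}{18288 - \frac{1}{5463}} - \left(\frac{12841}{11120} - \frac{20855}{-16154}\right) = \frac{7280}{\frac{99907343}{5463}} - \left(12841 \cdot \frac{1}{11120} - - \frac{20855}{16154}\right) = 7280 \cdot \frac{5463}{99907343} - \left(\frac{12841}{11120} + \frac{20855}{16154}\right) = \frac{39770640}{99907343} - \frac{219670557}{89816240} = - \frac{18374652338006451}{8973301896650320}$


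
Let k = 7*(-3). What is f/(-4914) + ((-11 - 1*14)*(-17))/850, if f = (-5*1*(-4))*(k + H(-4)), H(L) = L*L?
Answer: 2557/4914 ≈ 0.52035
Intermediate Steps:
k = -21
H(L) = L²
f = -100 (f = (-5*1*(-4))*(-21 + (-4)²) = (-5*(-4))*(-21 + 16) = 20*(-5) = -100)
f/(-4914) + ((-11 - 1*14)*(-17))/850 = -100/(-4914) + ((-11 - 1*14)*(-17))/850 = -100*(-1/4914) + ((-11 - 14)*(-17))*(1/850) = 50/2457 - 25*(-17)*(1/850) = 50/2457 + 425*(1/850) = 50/2457 + ½ = 2557/4914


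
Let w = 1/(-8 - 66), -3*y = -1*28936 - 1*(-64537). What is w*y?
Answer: 11867/74 ≈ 160.36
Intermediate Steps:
y = -11867 (y = -(-1*28936 - 1*(-64537))/3 = -(-28936 + 64537)/3 = -⅓*35601 = -11867)
w = -1/74 (w = 1/(-74) = -1/74 ≈ -0.013514)
w*y = -1/74*(-11867) = 11867/74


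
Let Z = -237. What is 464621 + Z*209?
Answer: 415088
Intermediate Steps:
464621 + Z*209 = 464621 - 237*209 = 464621 - 49533 = 415088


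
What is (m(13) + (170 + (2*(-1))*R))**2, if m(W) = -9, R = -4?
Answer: 28561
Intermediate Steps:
(m(13) + (170 + (2*(-1))*R))**2 = (-9 + (170 + (2*(-1))*(-4)))**2 = (-9 + (170 - 2*(-4)))**2 = (-9 + (170 + 8))**2 = (-9 + 178)**2 = 169**2 = 28561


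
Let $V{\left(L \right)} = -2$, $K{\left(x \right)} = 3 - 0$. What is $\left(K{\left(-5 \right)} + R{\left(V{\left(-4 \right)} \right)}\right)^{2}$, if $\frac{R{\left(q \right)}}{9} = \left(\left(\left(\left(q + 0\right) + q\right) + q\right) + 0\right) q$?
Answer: $12321$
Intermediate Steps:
$K{\left(x \right)} = 3$ ($K{\left(x \right)} = 3 + 0 = 3$)
$R{\left(q \right)} = 27 q^{2}$ ($R{\left(q \right)} = 9 \left(\left(\left(\left(q + 0\right) + q\right) + q\right) + 0\right) q = 9 \left(\left(\left(q + q\right) + q\right) + 0\right) q = 9 \left(\left(2 q + q\right) + 0\right) q = 9 \left(3 q + 0\right) q = 9 \cdot 3 q q = 9 \cdot 3 q^{2} = 27 q^{2}$)
$\left(K{\left(-5 \right)} + R{\left(V{\left(-4 \right)} \right)}\right)^{2} = \left(3 + 27 \left(-2\right)^{2}\right)^{2} = \left(3 + 27 \cdot 4\right)^{2} = \left(3 + 108\right)^{2} = 111^{2} = 12321$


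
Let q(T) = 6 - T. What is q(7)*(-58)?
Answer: 58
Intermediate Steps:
q(7)*(-58) = (6 - 1*7)*(-58) = (6 - 7)*(-58) = -1*(-58) = 58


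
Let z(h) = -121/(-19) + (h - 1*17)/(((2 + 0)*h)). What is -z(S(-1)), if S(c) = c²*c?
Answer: -292/19 ≈ -15.368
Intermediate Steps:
S(c) = c³
z(h) = 121/19 + (-17 + h)/(2*h) (z(h) = -121*(-1/19) + (h - 17)/((2*h)) = 121/19 + (-17 + h)*(1/(2*h)) = 121/19 + (-17 + h)/(2*h))
-z(S(-1)) = -(-323 + 261*(-1)³)/(38*((-1)³)) = -(-323 + 261*(-1))/(38*(-1)) = -(-1)*(-323 - 261)/38 = -(-1)*(-584)/38 = -1*292/19 = -292/19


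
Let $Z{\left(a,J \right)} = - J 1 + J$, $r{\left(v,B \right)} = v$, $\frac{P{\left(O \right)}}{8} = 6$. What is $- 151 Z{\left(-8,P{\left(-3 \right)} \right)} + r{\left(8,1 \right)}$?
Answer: $8$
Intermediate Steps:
$P{\left(O \right)} = 48$ ($P{\left(O \right)} = 8 \cdot 6 = 48$)
$Z{\left(a,J \right)} = 0$ ($Z{\left(a,J \right)} = - J + J = 0$)
$- 151 Z{\left(-8,P{\left(-3 \right)} \right)} + r{\left(8,1 \right)} = \left(-151\right) 0 + 8 = 0 + 8 = 8$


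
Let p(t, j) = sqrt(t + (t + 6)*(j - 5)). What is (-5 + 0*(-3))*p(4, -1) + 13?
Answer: 13 - 10*I*sqrt(14) ≈ 13.0 - 37.417*I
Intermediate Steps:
p(t, j) = sqrt(t + (-5 + j)*(6 + t)) (p(t, j) = sqrt(t + (6 + t)*(-5 + j)) = sqrt(t + (-5 + j)*(6 + t)))
(-5 + 0*(-3))*p(4, -1) + 13 = (-5 + 0*(-3))*sqrt(-30 - 4*4 + 6*(-1) - 1*4) + 13 = (-5 + 0)*sqrt(-30 - 16 - 6 - 4) + 13 = -10*I*sqrt(14) + 13 = 13 - 10*I*sqrt(14)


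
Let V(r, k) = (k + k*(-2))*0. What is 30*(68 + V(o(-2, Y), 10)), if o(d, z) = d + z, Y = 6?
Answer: 2040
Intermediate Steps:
V(r, k) = 0 (V(r, k) = (k - 2*k)*0 = -k*0 = 0)
30*(68 + V(o(-2, Y), 10)) = 30*(68 + 0) = 30*68 = 2040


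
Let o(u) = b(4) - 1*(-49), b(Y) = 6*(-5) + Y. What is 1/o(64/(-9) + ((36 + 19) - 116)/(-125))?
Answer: 1/23 ≈ 0.043478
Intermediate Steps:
b(Y) = -30 + Y
o(u) = 23 (o(u) = (-30 + 4) - 1*(-49) = -26 + 49 = 23)
1/o(64/(-9) + ((36 + 19) - 116)/(-125)) = 1/23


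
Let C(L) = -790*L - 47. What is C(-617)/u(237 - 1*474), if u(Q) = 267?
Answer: 162461/89 ≈ 1825.4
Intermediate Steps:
C(L) = -47 - 790*L
C(-617)/u(237 - 1*474) = (-47 - 790*(-617))/267 = (-47 + 487430)*(1/267) = 487383*(1/267) = 162461/89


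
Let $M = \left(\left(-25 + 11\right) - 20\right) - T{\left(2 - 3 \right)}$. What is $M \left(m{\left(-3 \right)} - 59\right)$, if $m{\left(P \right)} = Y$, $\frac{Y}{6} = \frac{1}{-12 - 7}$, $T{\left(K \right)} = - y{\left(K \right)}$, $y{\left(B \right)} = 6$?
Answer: $\frac{31556}{19} \approx 1660.8$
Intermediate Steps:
$T{\left(K \right)} = -6$ ($T{\left(K \right)} = \left(-1\right) 6 = -6$)
$Y = - \frac{6}{19}$ ($Y = \frac{6}{-12 - 7} = \frac{6}{-19} = 6 \left(- \frac{1}{19}\right) = - \frac{6}{19} \approx -0.31579$)
$m{\left(P \right)} = - \frac{6}{19}$
$M = -28$ ($M = \left(\left(-25 + 11\right) - 20\right) - -6 = \left(-14 - 20\right) + 6 = -34 + 6 = -28$)
$M \left(m{\left(-3 \right)} - 59\right) = - 28 \left(- \frac{6}{19} - 59\right) = \left(-28\right) \left(- \frac{1127}{19}\right) = \frac{31556}{19}$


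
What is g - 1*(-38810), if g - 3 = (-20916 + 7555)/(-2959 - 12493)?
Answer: 599751837/15452 ≈ 38814.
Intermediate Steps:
g = 59717/15452 (g = 3 + (-20916 + 7555)/(-2959 - 12493) = 3 - 13361/(-15452) = 3 - 13361*(-1/15452) = 3 + 13361/15452 = 59717/15452 ≈ 3.8647)
g - 1*(-38810) = 59717/15452 - 1*(-38810) = 59717/15452 + 38810 = 599751837/15452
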